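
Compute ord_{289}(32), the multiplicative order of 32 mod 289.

136

By Lagrange's theorem, ord_289(32) divides φ(289) = φ(17^2) = 17·(17−1) = 272 = 2^4 · 17.
Divisors of 272: 1, 2, 4, 8, 16, 17, 34, 68, 136, 272.
Compute 32^d (mod 289) for the divisors d until we hit 1:
32^1 ≡ 32 (mod 289)
32^2 ≡ 157 (mod 289)
32^4 ≡ 84 (mod 289)
32^8 ≡ 120 (mod 289)
32^16 ≡ 239 (mod 289)
32^17 ≡ 134 (mod 289)
32^34 ≡ 38 (mod 289)
32^68 ≡ 288 (mod 289)
32^136 ≡ 1 (mod 289) ✓
The smallest such exponent is 136, so the order of 32 is 136.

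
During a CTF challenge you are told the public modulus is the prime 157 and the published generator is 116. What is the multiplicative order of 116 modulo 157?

By Lagrange's theorem, ord_157(116) divides φ(157) = 157 − 1 = 156 = 2^2 · 3 · 13.
Divisors of 156: 1, 2, 3, 4, 6, 12, 13, 26, 39, 52, 78, 156.
Check 116^d mod 157 for each divisor in increasing order:
116^1 ≡ 116 (mod 157)
116^2 ≡ 111 (mod 157)
116^3 ≡ 2 (mod 157)
116^4 ≡ 75 (mod 157)
116^6 ≡ 4 (mod 157)
116^12 ≡ 16 (mod 157)
116^13 ≡ 129 (mod 157)
116^26 ≡ 156 (mod 157)
116^39 ≡ 28 (mod 157)
116^52 ≡ 1 (mod 157) ✓
Hence ord(116) = 52.

52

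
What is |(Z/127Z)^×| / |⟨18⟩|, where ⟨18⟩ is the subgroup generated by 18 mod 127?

2

Since 18 ∈ (Z/127Z)^×, its order divides φ(127) = 127 − 1 = 126 = 2 · 3^2 · 7.
Divisors of 126: 1, 2, 3, 6, 7, 9, 14, 18, 21, 42, 63, 126.
Evaluate successive powers at the divisors of 126:
18^1 ≡ 18
18^2 ≡ 70
18^3 ≡ 117
18^6 ≡ 100
18^7 ≡ 22
18^9 ≡ 16
18^14 ≡ 103
18^18 ≡ 2
18^21 ≡ 107
18^42 ≡ 19
18^63 ≡ 1
The order of 18 is 63, so the subgroup it generates has 63 elements.
Index = |(Z/127Z)^×| / |⟨18⟩| = 126 / 63 = 2.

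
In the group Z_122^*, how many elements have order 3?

2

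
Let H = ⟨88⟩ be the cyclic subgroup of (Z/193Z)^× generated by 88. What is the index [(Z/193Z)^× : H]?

3

The order of 88 must divide φ(193) = 193 − 1 = 192 = 2^6 · 3.
Divisors of 192: 1, 2, 3, 4, 6, 8, 12, 16, 24, 32, 48, 64, 96, 192.
Test each divisor d:
88^1 ≡ 88
88^2 ≡ 24
88^3 ≡ 182
88^4 ≡ 190
88^6 ≡ 121
88^8 ≡ 9
88^12 ≡ 166
88^16 ≡ 81
88^24 ≡ 150
88^32 ≡ 192
88^48 ≡ 112
88^64 ≡ 1
The order of 88 is 64, so the subgroup it generates has 64 elements.
The index is φ(193) / ord(88) = 192 / 64 = 3.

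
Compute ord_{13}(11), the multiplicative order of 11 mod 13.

Since 11 ∈ (Z/13Z)^×, its order divides φ(13) = 13 − 1 = 12 = 2^2 · 3.
Divisors of 12: 1, 2, 3, 4, 6, 12.
Evaluate successive powers at the divisors of 12:
11^1 ≡ 11 (mod 13)
11^2 ≡ 4 (mod 13)
11^3 ≡ 5 (mod 13)
11^4 ≡ 3 (mod 13)
11^6 ≡ 12 (mod 13)
11^12 ≡ 1 (mod 13) ✓
Hence ord(11) = 12.

12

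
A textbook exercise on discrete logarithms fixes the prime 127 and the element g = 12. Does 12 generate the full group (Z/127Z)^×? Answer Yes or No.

φ(127) = 127 − 1 = 126 = 2 · 3^2 · 7.
An element g generates (Z/127Z)^× iff g^(126/q) ≢ 1 (mod 127) for each prime q ∈ {2, 3, 7}.
12^63 ≡ 126 (mod 127)  [q = 2: ≢ 1 ✓]
12^42 ≡ 107 (mod 127)  [q = 3: ≢ 1 ✓]
12^18 ≡ 8 (mod 127)  [q = 7: ≢ 1 ✓]
Every test exponent gives a nontrivial residue, hence 12 generates the full group.

Yes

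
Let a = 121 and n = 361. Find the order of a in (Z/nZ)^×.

57

The order of 121 must divide φ(361) = φ(19^2) = 19·(19−1) = 342 = 2 · 3^2 · 19.
Divisors of 342: 1, 2, 3, 6, 9, 18, 19, 38, 57, 114, 171, 342.
Evaluate successive powers at the divisors of 342:
121^1 ≡ 121
121^2 ≡ 201
121^3 ≡ 134
121^6 ≡ 267
121^9 ≡ 39
121^18 ≡ 77
121^19 ≡ 292
121^38 ≡ 68
121^57 ≡ 1
The smallest such exponent is 57, so the order of 121 is 57.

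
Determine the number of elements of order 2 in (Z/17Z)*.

1

φ(17) = 17 − 1 = 16 = 2^4.
In a cyclic group of order 16, there are φ(d) elements of order d for each divisor d of 16, and zero for non-divisors.
2 | 16, and φ(2) = 2 − 1 = 1.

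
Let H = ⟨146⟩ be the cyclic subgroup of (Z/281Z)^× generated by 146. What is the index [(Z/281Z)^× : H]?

7

The order of 146 must divide φ(281) = 281 − 1 = 280 = 2^3 · 5 · 7.
Divisors of 280: 1, 2, 4, 5, 7, 8, 10, 14, 20, 28, 35, 40, 56, 70, 140, 280.
Test each divisor d:
146^1 ≡ 146
146^2 ≡ 241
146^4 ≡ 195
146^5 ≡ 89
146^7 ≡ 93
146^8 ≡ 90
146^10 ≡ 53
146^14 ≡ 219
146^20 ≡ 280
146^28 ≡ 191
146^35 ≡ 60
146^40 ≡ 1
So ord_281(146) = 40, hence |⟨146⟩| = 40.
The index is φ(281) / ord(146) = 280 / 40 = 7.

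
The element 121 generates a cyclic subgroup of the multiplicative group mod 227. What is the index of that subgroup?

2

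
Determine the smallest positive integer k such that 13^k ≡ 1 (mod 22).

The order of 13 must divide φ(22) = φ(2)·φ(11) = 1·10 = 10 = 2 · 5.
Divisors of 10: 1, 2, 5, 10.
Check 13^d mod 22 for each divisor in increasing order:
13^1 ≡ 13 (mod 22)
13^2 ≡ 15 (mod 22)
13^5 ≡ 21 (mod 22)
13^10 ≡ 1 (mod 22) ✓
Therefore the multiplicative order of 13 modulo 22 is 10.

10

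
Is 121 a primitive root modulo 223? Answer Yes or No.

φ(223) = 223 − 1 = 222 = 2 · 3 · 37.
Test 121^(222/q) mod 223 for each prime factor q of 222:
121^111 ≡ 1 (mod 223)  [q = 2: ≡ 1 ✗]
121^74 ≡ 183 (mod 223)  [q = 3: ≢ 1 ✓]
121^6 ≡ 171 (mod 223)  [q = 37: ≢ 1 ✓]
The check at q = 2 fails, so 121 generates a proper subgroup.

No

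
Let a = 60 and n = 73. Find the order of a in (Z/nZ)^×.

72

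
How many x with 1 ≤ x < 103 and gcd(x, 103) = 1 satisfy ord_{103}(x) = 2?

1

φ(103) = 103 − 1 = 102 = 2 · 3 · 17.
In a cyclic group of order 102, there are φ(d) elements of order d for each divisor d of 102, and zero for non-divisors.
2 | 102, and φ(2) = 2 − 1 = 1.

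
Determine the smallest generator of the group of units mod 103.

φ(103) = 103 − 1 = 102 = 2 · 3 · 17.
g is a primitive root iff g^(102/q) ≢ 1 (mod 103) for each prime q ∈ {2, 3, 17}.
g = 2: 2^51 ≡ 1 — hits 1, so not a primitive root.
g = 3: 3^51 ≡ 102; 3^34 ≡ 1 — hits 1, so not a primitive root.
g = 4: 4^51 ≡ 1 — hits 1, so not a primitive root.
g = 5: 5^51 ≡ 102; 5^34 ≡ 56; 5^6 ≡ 72 — none is 1, so 5 is a primitive root.
Hence the least primitive root of 103 is 5.

5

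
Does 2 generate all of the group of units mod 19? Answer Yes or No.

φ(19) = 19 − 1 = 18 = 2 · 3^2.
It suffices to check that the order of 2 is not a proper divisor of 18: compute 2^(18/q) for q ∈ {2, 3}.
2^9 ≡ 18 (mod 19)  [q = 2: ≢ 1 ✓]
2^6 ≡ 7 (mod 19)  [q = 3: ≢ 1 ✓]
None equal 1, so ord_19(2) = 18: 2 is a primitive root.

Yes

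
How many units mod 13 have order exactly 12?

4

φ(13) = 13 − 1 = 12 = 2^2 · 3.
Since (Z/13Z)^× is cyclic of order 12, the number of elements of order d is φ(d) when d | 12 and 0 otherwise.
12 = 2^2 · 3 divides 12, and φ(12) = 4.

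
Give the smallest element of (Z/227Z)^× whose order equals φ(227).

2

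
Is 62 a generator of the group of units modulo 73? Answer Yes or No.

φ(73) = 73 − 1 = 72 = 2^3 · 3^2.
An element g generates (Z/73Z)^× iff g^(72/q) ≢ 1 (mod 73) for each prime q ∈ {2, 3}.
62^36 ≡ 72 (mod 73)  [q = 2: ≢ 1 ✓]
62^24 ≡ 8 (mod 73)  [q = 3: ≢ 1 ✓]
All checks pass, so 62 has order 72 and is a primitive root modulo 73.

Yes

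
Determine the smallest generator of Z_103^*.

φ(103) = 103 − 1 = 102 = 2 · 3 · 17.
Test candidates g = 2, 3, … against the prime factors q ∈ {2, 3, 17} of φ(103): g is a generator iff g^(102/q) ≢ 1 for every such q.
g = 2: 2^51 ≡ 1 — hits 1, so not a primitive root.
g = 3: 3^51 ≡ 102; 3^34 ≡ 1 — hits 1, so not a primitive root.
g = 4: 4^51 ≡ 1 — hits 1, so not a primitive root.
g = 5: 5^51 ≡ 102; 5^34 ≡ 56; 5^6 ≡ 72 — none is 1, so 5 is a primitive root.
So 5 is the smallest generator of (Z/103Z)^×.

5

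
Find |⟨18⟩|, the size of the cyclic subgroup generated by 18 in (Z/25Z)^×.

4

Since 18 ∈ (Z/25Z)^×, its order divides φ(25) = φ(5^2) = 5·(5−1) = 20 = 2^2 · 5.
Divisors of 20: 1, 2, 4, 5, 10, 20.
Test each divisor d:
18^1 ≡ 18 (mod 25)
18^2 ≡ 24 (mod 25)
18^4 ≡ 1 (mod 25) ✓
The smallest such exponent is 4, so the order of 18 is 4.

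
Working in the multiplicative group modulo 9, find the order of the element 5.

ord(5) | φ(9) = φ(3^2) = 3·(3−1) = 6 = 2 · 3.
Divisors of 6: 1, 2, 3, 6.
Check 5^d mod 9 for each divisor in increasing order:
5^1 ≡ 5
5^2 ≡ 7
5^3 ≡ 8
5^6 ≡ 1
Hence ord(5) = 6.

6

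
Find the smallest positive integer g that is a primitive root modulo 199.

3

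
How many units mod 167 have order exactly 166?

82

φ(167) = 167 − 1 = 166 = 2 · 83.
(Z/167Z)^× is cyclic (|G| = 166); a cyclic group of order m has exactly φ(d) elements of each order d | m, and none otherwise.
166 = 2 · 83 divides 166, and φ(166) = 82.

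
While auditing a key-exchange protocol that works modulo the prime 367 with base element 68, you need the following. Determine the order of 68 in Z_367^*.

122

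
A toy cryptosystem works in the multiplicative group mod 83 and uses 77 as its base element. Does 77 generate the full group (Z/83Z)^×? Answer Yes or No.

No

φ(83) = 83 − 1 = 82 = 2 · 41.
77 is a primitive root mod 83 iff 77^(φ(83)/q) ≢ 1 for every prime q | φ(83), i.e. q ∈ {2, 41}.
77^41 ≡ 1 (mod 83)  [q = 2: ≡ 1 ✗]
77^2 ≡ 36 (mod 83)  [q = 41: ≢ 1 ✓]
77^41 ≡ 1 shows ord(77) | 41, strictly less than φ(83); not a primitive root.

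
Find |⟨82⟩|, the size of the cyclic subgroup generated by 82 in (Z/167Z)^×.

166

The order of 82 must divide φ(167) = 167 − 1 = 166 = 2 · 83.
Divisors of 166: 1, 2, 83, 166.
Evaluate successive powers at the divisors of 166:
82^1 ≡ 82 (mod 167)
82^2 ≡ 44 (mod 167)
82^83 ≡ 166 (mod 167)
82^166 ≡ 1 (mod 167) ✓
The smallest such exponent is 166, so the order of 82 is 166.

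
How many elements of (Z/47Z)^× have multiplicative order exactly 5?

0

φ(47) = 47 − 1 = 46 = 2 · 23.
(Z/47Z)^× is cyclic (|G| = 46); a cyclic group of order m has exactly φ(d) elements of each order d | m, and none otherwise.
Here 46 is not a multiple of 5, so there are no elements of order 5.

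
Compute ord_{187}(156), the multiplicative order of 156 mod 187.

By Lagrange's theorem, ord_187(156) divides φ(187) = φ(11·17) = (11−1)·(17−1) = 10·16 = 160 = 2^5 · 5.
Divisors of 160: 1, 2, 4, 5, 8, 10, 16, 20, 32, 40, 80, 160.
Check 156^d mod 187 for each divisor in increasing order:
156^1 ≡ 156 (mod 187)
156^2 ≡ 26 (mod 187)
156^4 ≡ 115 (mod 187)
156^5 ≡ 175 (mod 187)
156^8 ≡ 135 (mod 187)
156^10 ≡ 144 (mod 187)
156^16 ≡ 86 (mod 187)
156^20 ≡ 166 (mod 187)
156^32 ≡ 103 (mod 187)
156^40 ≡ 67 (mod 187)
156^80 ≡ 1 (mod 187) ✓
The smallest such exponent is 80, so the order of 156 is 80.

80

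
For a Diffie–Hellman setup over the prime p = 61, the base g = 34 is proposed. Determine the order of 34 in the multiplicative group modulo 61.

5

The order of 34 must divide φ(61) = 61 − 1 = 60 = 2^2 · 3 · 5.
Divisors of 60: 1, 2, 3, 4, 5, 6, 10, 12, 15, 20, 30, 60.
Check 34^d mod 61 for each divisor in increasing order:
34^1 ≡ 34
34^2 ≡ 58
34^3 ≡ 20
34^4 ≡ 9
34^5 ≡ 1
Hence ord(34) = 5.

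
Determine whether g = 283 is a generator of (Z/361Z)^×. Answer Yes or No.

No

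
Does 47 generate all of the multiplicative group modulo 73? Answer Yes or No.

φ(73) = 73 − 1 = 72 = 2^3 · 3^2.
An element g generates (Z/73Z)^× iff g^(72/q) ≢ 1 (mod 73) for each prime q ∈ {2, 3}.
47^36 ≡ 72 (mod 73)  [q = 2: ≢ 1 ✓]
47^24 ≡ 8 (mod 73)  [q = 3: ≢ 1 ✓]
None equal 1, so ord_73(47) = 72: 47 is a primitive root.

Yes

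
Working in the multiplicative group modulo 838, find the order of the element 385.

418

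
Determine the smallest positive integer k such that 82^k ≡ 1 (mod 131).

130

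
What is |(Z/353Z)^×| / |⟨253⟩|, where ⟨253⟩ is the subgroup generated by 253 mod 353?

Since 253 ∈ (Z/353Z)^×, its order divides φ(353) = 353 − 1 = 352 = 2^5 · 11.
Divisors of 352: 1, 2, 4, 8, 11, 16, 22, 32, 44, 88, 176, 352.
Evaluate successive powers at the divisors of 352:
253^1 ≡ 253 (mod 353)
253^2 ≡ 116 (mod 353)
253^4 ≡ 42 (mod 353)
253^8 ≡ 352 (mod 353)
253^11 ≡ 304 (mod 353)
253^16 ≡ 1 (mod 353) ✓
The order of 253 is 16, so the subgroup it generates has 16 elements.
Index = |(Z/353Z)^×| / |⟨253⟩| = 352 / 16 = 22.

22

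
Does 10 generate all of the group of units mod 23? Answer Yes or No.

Yes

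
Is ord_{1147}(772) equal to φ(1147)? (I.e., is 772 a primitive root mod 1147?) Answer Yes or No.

1147 = 31 · 37 is a product of two distinct odd primes, so (Z/1147Z)^× ≅ (Z/31Z)^× × (Z/37Z)^× is not cyclic.
No primitive root modulo 1147 exists; in particular 772 is not one.

No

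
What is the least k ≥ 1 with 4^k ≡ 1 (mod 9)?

3

By Lagrange's theorem, ord_9(4) divides φ(9) = φ(3^2) = 3·(3−1) = 6 = 2 · 3.
Divisors of 6: 1, 2, 3, 6.
Test each divisor d:
4^1 ≡ 4
4^2 ≡ 7
4^3 ≡ 1
Therefore the multiplicative order of 4 modulo 9 is 3.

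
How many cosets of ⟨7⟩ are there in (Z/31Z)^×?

2

By Lagrange's theorem, ord_31(7) divides φ(31) = 31 − 1 = 30 = 2 · 3 · 5.
Divisors of 30: 1, 2, 3, 5, 6, 10, 15, 30.
Test each divisor d:
7^1 ≡ 7
7^2 ≡ 18
7^3 ≡ 2
7^5 ≡ 5
7^6 ≡ 4
7^10 ≡ 25
7^15 ≡ 1
The order of 7 is 15, so the subgroup it generates has 15 elements.
The index is φ(31) / ord(7) = 30 / 15 = 2.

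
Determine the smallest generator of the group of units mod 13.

2

φ(13) = 13 − 1 = 12 = 2^2 · 3.
Test candidates g = 2, 3, … against the prime factors q ∈ {2, 3} of φ(13): g is a generator iff g^(12/q) ≢ 1 for every such q.
g = 2: 2^6 ≡ 12; 2^4 ≡ 3 — none is 1, so 2 is a primitive root.
So 2 is the smallest generator of (Z/13Z)^×.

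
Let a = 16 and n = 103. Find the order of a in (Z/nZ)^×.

51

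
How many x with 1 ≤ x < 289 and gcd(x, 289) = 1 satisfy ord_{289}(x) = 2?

1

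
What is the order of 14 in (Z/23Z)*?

22

ord(14) | φ(23) = 23 − 1 = 22 = 2 · 11.
Divisors of 22: 1, 2, 11, 22.
Check 14^d mod 23 for each divisor in increasing order:
14^1 ≡ 14 (mod 23)
14^2 ≡ 12 (mod 23)
14^11 ≡ 22 (mod 23)
14^22 ≡ 1 (mod 23) ✓
The smallest such exponent is 22, so the order of 14 is 22.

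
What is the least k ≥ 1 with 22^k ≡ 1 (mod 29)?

14

ord(22) | φ(29) = 29 − 1 = 28 = 2^2 · 7.
Divisors of 28: 1, 2, 4, 7, 14, 28.
Check 22^d mod 29 for each divisor in increasing order:
22^1 ≡ 22 (mod 29)
22^2 ≡ 20 (mod 29)
22^4 ≡ 23 (mod 29)
22^7 ≡ 28 (mod 29)
22^14 ≡ 1 (mod 29) ✓
So ord_29(22) = 14.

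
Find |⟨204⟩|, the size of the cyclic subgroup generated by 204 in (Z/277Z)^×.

92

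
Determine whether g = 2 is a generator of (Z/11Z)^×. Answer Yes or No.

φ(11) = 11 − 1 = 10 = 2 · 5.
2 is a primitive root mod 11 iff 2^(φ(11)/q) ≢ 1 for every prime q | φ(11), i.e. q ∈ {2, 5}.
2^5 ≡ 10 (mod 11)  [q = 2: ≢ 1 ✓]
2^2 ≡ 4 (mod 11)  [q = 5: ≢ 1 ✓]
All checks pass, so 2 has order 10 and is a primitive root modulo 11.

Yes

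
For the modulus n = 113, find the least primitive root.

3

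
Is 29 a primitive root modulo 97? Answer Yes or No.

Yes

φ(97) = 97 − 1 = 96 = 2^5 · 3.
Test 29^(96/q) mod 97 for each prime factor q of 96:
29^48 ≡ 96 (mod 97)  [q = 2: ≢ 1 ✓]
29^32 ≡ 35 (mod 97)  [q = 3: ≢ 1 ✓]
Every test exponent gives a nontrivial residue, hence 29 generates the full group.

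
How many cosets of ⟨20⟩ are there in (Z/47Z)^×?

Since 20 ∈ (Z/47Z)^×, its order divides φ(47) = 47 − 1 = 46 = 2 · 23.
Divisors of 46: 1, 2, 23, 46.
Test each divisor d:
20^1 ≡ 20
20^2 ≡ 24
20^23 ≡ 46
20^46 ≡ 1
The order of 20 is 46, so the subgroup it generates has 46 elements.
[(Z/47Z)^× : ⟨20⟩] = 46/46 = 1.

1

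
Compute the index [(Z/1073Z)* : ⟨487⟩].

By Lagrange's theorem, ord_1073(487) divides φ(1073) = φ(29·37) = (29−1)·(37−1) = 28·36 = 1008 = 2^4 · 3^2 · 7.
Divisors of 1008: 1, 2, 3, 4, 6, 7, 8, 9, 12, 14, 16, 18, 21, 24, 28, 36, 42, 48, 56, 63, 72, 84, 112, 126, 144, 168, 252, 336, 504, 1008.
Test each divisor d:
487^1 ≡ 487 (mod 1073)
487^2 ≡ 36 (mod 1073)
487^3 ≡ 364 (mod 1073)
487^4 ≡ 223 (mod 1073)
487^6 ≡ 517 (mod 1073)
487^7 ≡ 697 (mod 1073)
487^8 ≡ 371 (mod 1073)
487^9 ≡ 413 (mod 1073)
487^12 ≡ 112 (mod 1073)
487^14 ≡ 813 (mod 1073)
487^16 ≡ 297 (mod 1073)
487^18 ≡ 1035 (mod 1073)
487^21 ≡ 117 (mod 1073)
487^24 ≡ 741 (mod 1073)
487^28 ≡ 1 (mod 1073) ✓
The order of 487 is 28, so the subgroup it generates has 28 elements.
The index is φ(1073) / ord(487) = 1008 / 28 = 36.

36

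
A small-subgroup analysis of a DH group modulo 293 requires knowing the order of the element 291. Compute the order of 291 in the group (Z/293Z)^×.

292

Since 291 ∈ (Z/293Z)^×, its order divides φ(293) = 293 − 1 = 292 = 2^2 · 73.
Divisors of 292: 1, 2, 4, 73, 146, 292.
Test each divisor d:
291^1 ≡ 291 (mod 293)
291^2 ≡ 4 (mod 293)
291^4 ≡ 16 (mod 293)
291^73 ≡ 155 (mod 293)
291^146 ≡ 292 (mod 293)
291^292 ≡ 1 (mod 293) ✓
The smallest such exponent is 292, so the order of 291 is 292.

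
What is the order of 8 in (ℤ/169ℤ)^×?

52

ord(8) | φ(169) = φ(13^2) = 13·(13−1) = 156 = 2^2 · 3 · 13.
Divisors of 156: 1, 2, 3, 4, 6, 12, 13, 26, 39, 52, 78, 156.
Check 8^d mod 169 for each divisor in increasing order:
8^1 ≡ 8
8^2 ≡ 64
8^3 ≡ 5
8^4 ≡ 40
8^6 ≡ 25
8^12 ≡ 118
8^13 ≡ 99
8^26 ≡ 168
8^39 ≡ 70
8^52 ≡ 1
So ord_169(8) = 52.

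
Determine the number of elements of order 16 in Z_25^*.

0

φ(25) = φ(5^2) = 5·(5−1) = 20 = 2^2 · 5.
In a cyclic group of order 20, there are φ(d) elements of order d for each divisor d of 20, and zero for non-divisors.
Since 16 ∤ 20, the count is 0.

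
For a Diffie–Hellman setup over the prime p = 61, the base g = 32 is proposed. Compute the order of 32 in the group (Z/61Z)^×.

12

Since 32 ∈ (Z/61Z)^×, its order divides φ(61) = 61 − 1 = 60 = 2^2 · 3 · 5.
Divisors of 60: 1, 2, 3, 4, 5, 6, 10, 12, 15, 20, 30, 60.
Test each divisor d:
32^1 ≡ 32 (mod 61)
32^2 ≡ 48 (mod 61)
32^3 ≡ 11 (mod 61)
32^4 ≡ 47 (mod 61)
32^5 ≡ 40 (mod 61)
32^6 ≡ 60 (mod 61)
32^10 ≡ 14 (mod 61)
32^12 ≡ 1 (mod 61) ✓
Therefore the multiplicative order of 32 modulo 61 is 12.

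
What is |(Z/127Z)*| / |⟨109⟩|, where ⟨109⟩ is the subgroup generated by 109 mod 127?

ord(109) | φ(127) = 127 − 1 = 126 = 2 · 3^2 · 7.
Divisors of 126: 1, 2, 3, 6, 7, 9, 14, 18, 21, 42, 63, 126.
Check 109^d mod 127 for each divisor in increasing order:
109^1 ≡ 109 (mod 127)
109^2 ≡ 70 (mod 127)
109^3 ≡ 10 (mod 127)
109^6 ≡ 100 (mod 127)
109^7 ≡ 105 (mod 127)
109^9 ≡ 111 (mod 127)
109^14 ≡ 103 (mod 127)
109^18 ≡ 2 (mod 127)
109^21 ≡ 20 (mod 127)
109^42 ≡ 19 (mod 127)
109^63 ≡ 126 (mod 127)
109^126 ≡ 1 (mod 127) ✓
So ord_127(109) = 126, hence |⟨109⟩| = 126.
The index is φ(127) / ord(109) = 126 / 126 = 1.

1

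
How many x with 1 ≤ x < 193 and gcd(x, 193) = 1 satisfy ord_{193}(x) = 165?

φ(193) = 193 − 1 = 192 = 2^6 · 3.
In a cyclic group of order 192, there are φ(d) elements of order d for each divisor d of 192, and zero for non-divisors.
Since 165 ∤ 192, the count is 0.

0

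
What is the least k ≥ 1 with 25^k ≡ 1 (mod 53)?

26

ord(25) | φ(53) = 53 − 1 = 52 = 2^2 · 13.
Divisors of 52: 1, 2, 4, 13, 26, 52.
Test each divisor d:
25^1 ≡ 25 (mod 53)
25^2 ≡ 42 (mod 53)
25^4 ≡ 15 (mod 53)
25^13 ≡ 52 (mod 53)
25^26 ≡ 1 (mod 53) ✓
Hence ord(25) = 26.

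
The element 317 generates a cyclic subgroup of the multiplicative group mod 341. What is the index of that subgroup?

20

By Lagrange's theorem, ord_341(317) divides φ(341) = φ(11·31) = (11−1)·(31−1) = 10·30 = 300 = 2^2 · 3 · 5^2.
Divisors of 300: 1, 2, 3, 4, 5, 6, 10, 12, 15, 20, 25, 30, 50, 60, 75, 100, 150, 300.
Evaluate successive powers at the divisors of 300:
317^1 ≡ 317 (mod 341)
317^2 ≡ 235 (mod 341)
317^3 ≡ 157 (mod 341)
317^4 ≡ 324 (mod 341)
317^5 ≡ 67 (mod 341)
317^6 ≡ 97 (mod 341)
317^10 ≡ 56 (mod 341)
317^12 ≡ 202 (mod 341)
317^15 ≡ 1 (mod 341) ✓
So ord_341(317) = 15, hence |⟨317⟩| = 15.
Index = |(Z/341Z)^×| / |⟨317⟩| = 300 / 15 = 20.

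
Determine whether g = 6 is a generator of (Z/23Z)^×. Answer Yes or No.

φ(23) = 23 − 1 = 22 = 2 · 11.
6 is a primitive root mod 23 iff 6^(φ(23)/q) ≢ 1 for every prime q | φ(23), i.e. q ∈ {2, 11}.
6^11 ≡ 1 (mod 23)  [q = 2: ≡ 1 ✗]
6^2 ≡ 13 (mod 23)  [q = 11: ≢ 1 ✓]
The check at q = 2 fails, so 6 generates a proper subgroup.

No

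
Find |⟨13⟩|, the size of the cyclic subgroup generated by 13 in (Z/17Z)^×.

4

By Lagrange's theorem, ord_17(13) divides φ(17) = 17 − 1 = 16 = 2^4.
Divisors of 16: 1, 2, 4, 8, 16.
Compute 13^d (mod 17) for the divisors d until we hit 1:
13^1 ≡ 13 (mod 17)
13^2 ≡ 16 (mod 17)
13^4 ≡ 1 (mod 17) ✓
Hence ord(13) = 4.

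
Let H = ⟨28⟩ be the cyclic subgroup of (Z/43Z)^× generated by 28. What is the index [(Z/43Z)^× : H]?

1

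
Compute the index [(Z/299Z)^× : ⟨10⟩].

ord(10) | φ(299) = φ(13·23) = (13−1)·(23−1) = 12·22 = 264 = 2^3 · 3 · 11.
Divisors of 264: 1, 2, 3, 4, 6, 8, 11, 12, 22, 24, 33, 44, 66, 88, 132, 264.
Check 10^d mod 299 for each divisor in increasing order:
10^1 ≡ 10 (mod 299)
10^2 ≡ 100 (mod 299)
10^3 ≡ 103 (mod 299)
10^4 ≡ 133 (mod 299)
10^6 ≡ 144 (mod 299)
10^8 ≡ 48 (mod 299)
10^11 ≡ 160 (mod 299)
10^12 ≡ 105 (mod 299)
10^22 ≡ 185 (mod 299)
10^24 ≡ 261 (mod 299)
10^33 ≡ 298 (mod 299)
10^44 ≡ 139 (mod 299)
10^66 ≡ 1 (mod 299) ✓
The order of 10 is 66, so the subgroup it generates has 66 elements.
Index = |(Z/299Z)^×| / |⟨10⟩| = 264 / 66 = 4.

4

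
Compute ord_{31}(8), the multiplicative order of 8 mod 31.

By Lagrange's theorem, ord_31(8) divides φ(31) = 31 − 1 = 30 = 2 · 3 · 5.
Divisors of 30: 1, 2, 3, 5, 6, 10, 15, 30.
Compute 8^d (mod 31) for the divisors d until we hit 1:
8^1 ≡ 8 (mod 31)
8^2 ≡ 2 (mod 31)
8^3 ≡ 16 (mod 31)
8^5 ≡ 1 (mod 31) ✓
Therefore the multiplicative order of 8 modulo 31 is 5.

5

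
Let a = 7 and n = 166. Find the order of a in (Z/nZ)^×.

41

By Lagrange's theorem, ord_166(7) divides φ(166) = φ(2)·φ(83) = 1·82 = 82 = 2 · 41.
Divisors of 82: 1, 2, 41, 82.
Test each divisor d:
7^1 ≡ 7
7^2 ≡ 49
7^41 ≡ 1
The smallest such exponent is 41, so the order of 7 is 41.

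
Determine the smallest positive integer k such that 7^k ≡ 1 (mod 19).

3

ord(7) | φ(19) = 19 − 1 = 18 = 2 · 3^2.
Divisors of 18: 1, 2, 3, 6, 9, 18.
Compute 7^d (mod 19) for the divisors d until we hit 1:
7^1 ≡ 7 (mod 19)
7^2 ≡ 11 (mod 19)
7^3 ≡ 1 (mod 19) ✓
The smallest such exponent is 3, so the order of 7 is 3.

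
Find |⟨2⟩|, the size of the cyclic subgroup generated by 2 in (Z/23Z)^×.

ord(2) | φ(23) = 23 − 1 = 22 = 2 · 11.
Divisors of 22: 1, 2, 11, 22.
Evaluate successive powers at the divisors of 22:
2^1 ≡ 2
2^2 ≡ 4
2^11 ≡ 1
Therefore the multiplicative order of 2 modulo 23 is 11.

11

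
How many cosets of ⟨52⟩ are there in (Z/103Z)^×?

2

Since 52 ∈ (Z/103Z)^×, its order divides φ(103) = 103 − 1 = 102 = 2 · 3 · 17.
Divisors of 102: 1, 2, 3, 6, 17, 34, 51, 102.
Compute 52^d (mod 103) for the divisors d until we hit 1:
52^1 ≡ 52 (mod 103)
52^2 ≡ 26 (mod 103)
52^3 ≡ 13 (mod 103)
52^6 ≡ 66 (mod 103)
52^17 ≡ 46 (mod 103)
52^34 ≡ 56 (mod 103)
52^51 ≡ 1 (mod 103) ✓
So ord_103(52) = 51, hence |⟨52⟩| = 51.
The index is φ(103) / ord(52) = 102 / 51 = 2.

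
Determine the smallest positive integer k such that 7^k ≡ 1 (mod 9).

Since 7 ∈ (Z/9Z)^×, its order divides φ(9) = φ(3^2) = 3·(3−1) = 6 = 2 · 3.
Divisors of 6: 1, 2, 3, 6.
Test each divisor d:
7^1 ≡ 7 (mod 9)
7^2 ≡ 4 (mod 9)
7^3 ≡ 1 (mod 9) ✓
Therefore the multiplicative order of 7 modulo 9 is 3.

3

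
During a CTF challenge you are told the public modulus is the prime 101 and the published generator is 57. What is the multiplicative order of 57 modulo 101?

Since 57 ∈ (Z/101Z)^×, its order divides φ(101) = 101 − 1 = 100 = 2^2 · 5^2.
Divisors of 100: 1, 2, 4, 5, 10, 20, 25, 50, 100.
Compute 57^d (mod 101) for the divisors d until we hit 1:
57^1 ≡ 57 (mod 101)
57^2 ≡ 17 (mod 101)
57^4 ≡ 87 (mod 101)
57^5 ≡ 10 (mod 101)
57^10 ≡ 100 (mod 101)
57^20 ≡ 1 (mod 101) ✓
The smallest such exponent is 20, so the order of 57 is 20.

20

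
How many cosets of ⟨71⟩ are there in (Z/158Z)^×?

The order of 71 must divide φ(158) = φ(2)·φ(79) = 1·78 = 78 = 2 · 3 · 13.
Divisors of 78: 1, 2, 3, 6, 13, 26, 39, 78.
Evaluate successive powers at the divisors of 78:
71^1 ≡ 71
71^2 ≡ 143
71^3 ≡ 41
71^6 ≡ 101
71^13 ≡ 157
71^26 ≡ 1
So ord_158(71) = 26, hence |⟨71⟩| = 26.
[(Z/158Z)^× : ⟨71⟩] = 78/26 = 3.

3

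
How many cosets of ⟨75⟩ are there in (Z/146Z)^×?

8

By Lagrange's theorem, ord_146(75) divides φ(146) = φ(2)·φ(73) = 1·72 = 72 = 2^3 · 3^2.
Divisors of 72: 1, 2, 3, 4, 6, 8, 9, 12, 18, 24, 36, 72.
Evaluate successive powers at the divisors of 72:
75^1 ≡ 75 (mod 146)
75^2 ≡ 77 (mod 146)
75^3 ≡ 81 (mod 146)
75^4 ≡ 89 (mod 146)
75^6 ≡ 137 (mod 146)
75^8 ≡ 37 (mod 146)
75^9 ≡ 1 (mod 146) ✓
So ord_146(75) = 9, hence |⟨75⟩| = 9.
[(Z/146Z)^× : ⟨75⟩] = 72/9 = 8.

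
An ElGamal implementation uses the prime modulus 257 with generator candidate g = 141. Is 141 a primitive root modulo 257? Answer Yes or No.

φ(257) = 257 − 1 = 256 = 2^8.
Test 141^(256/q) mod 257 for each prime factor q of 256:
141^128 ≡ 1 (mod 257)  [q = 2: ≡ 1 ✗]
The check at q = 2 fails, so 141 generates a proper subgroup.

No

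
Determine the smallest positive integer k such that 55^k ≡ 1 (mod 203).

28

ord(55) | φ(203) = φ(7·29) = (7−1)·(29−1) = 6·28 = 168 = 2^3 · 3 · 7.
Divisors of 168: 1, 2, 3, 4, 6, 7, 8, 12, 14, 21, 24, 28, 42, 56, 84, 168.
Test each divisor d:
55^1 ≡ 55 (mod 203)
55^2 ≡ 183 (mod 203)
55^3 ≡ 118 (mod 203)
55^4 ≡ 197 (mod 203)
55^6 ≡ 120 (mod 203)
55^7 ≡ 104 (mod 203)
55^8 ≡ 36 (mod 203)
55^12 ≡ 190 (mod 203)
55^14 ≡ 57 (mod 203)
55^21 ≡ 41 (mod 203)
55^24 ≡ 169 (mod 203)
55^28 ≡ 1 (mod 203) ✓
Therefore the multiplicative order of 55 modulo 203 is 28.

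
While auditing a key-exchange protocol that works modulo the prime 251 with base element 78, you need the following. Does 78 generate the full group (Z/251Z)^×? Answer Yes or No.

Yes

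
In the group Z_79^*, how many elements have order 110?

0

φ(79) = 79 − 1 = 78 = 2 · 3 · 13.
In a cyclic group of order 78, there are φ(d) elements of order d for each divisor d of 78, and zero for non-divisors.
Here 78 is not a multiple of 110, so there are no elements of order 110.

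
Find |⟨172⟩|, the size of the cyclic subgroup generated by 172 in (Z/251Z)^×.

The order of 172 must divide φ(251) = 251 − 1 = 250 = 2 · 5^3.
Divisors of 250: 1, 2, 5, 10, 25, 50, 125, 250.
Evaluate successive powers at the divisors of 250:
172^1 ≡ 172 (mod 251)
172^2 ≡ 217 (mod 251)
172^5 ≡ 40 (mod 251)
172^10 ≡ 94 (mod 251)
172^25 ≡ 32 (mod 251)
172^50 ≡ 20 (mod 251)
172^125 ≡ 250 (mod 251)
172^250 ≡ 1 (mod 251) ✓
So ord_251(172) = 250.

250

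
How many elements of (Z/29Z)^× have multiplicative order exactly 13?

φ(29) = 29 − 1 = 28 = 2^2 · 7.
Since (Z/29Z)^× is cyclic of order 28, the number of elements of order d is φ(d) when d | 28 and 0 otherwise.
Here 28 is not a multiple of 13, so there are no elements of order 13.

0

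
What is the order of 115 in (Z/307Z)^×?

17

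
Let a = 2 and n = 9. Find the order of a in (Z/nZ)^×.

6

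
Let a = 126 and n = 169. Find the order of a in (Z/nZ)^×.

By Lagrange's theorem, ord_169(126) divides φ(169) = φ(13^2) = 13·(13−1) = 156 = 2^2 · 3 · 13.
Divisors of 156: 1, 2, 3, 4, 6, 12, 13, 26, 39, 52, 78, 156.
Evaluate successive powers at the divisors of 156:
126^1 ≡ 126 (mod 169)
126^2 ≡ 159 (mod 169)
126^3 ≡ 92 (mod 169)
126^4 ≡ 100 (mod 169)
126^6 ≡ 14 (mod 169)
126^12 ≡ 27 (mod 169)
126^13 ≡ 22 (mod 169)
126^26 ≡ 146 (mod 169)
126^39 ≡ 1 (mod 169) ✓
Therefore the multiplicative order of 126 modulo 169 is 39.

39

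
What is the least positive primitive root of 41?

φ(41) = 41 − 1 = 40 = 2^3 · 5.
Test candidates g = 2, 3, … against the prime factors q ∈ {2, 5} of φ(41): g is a generator iff g^(40/q) ≢ 1 for every such q.
g = 2: 2^20 ≡ 1 — hits 1, so not a primitive root.
g = 3: 3^20 ≡ 40; 3^8 ≡ 1 — hits 1, so not a primitive root.
g = 4: 4^20 ≡ 1 — hits 1, so not a primitive root.
g = 5: 5^20 ≡ 1 — hits 1, so not a primitive root.
g = 6: 6^20 ≡ 40; 6^8 ≡ 10 — none is 1, so 6 is a primitive root.
So 6 is the smallest generator of (Z/41Z)^×.

6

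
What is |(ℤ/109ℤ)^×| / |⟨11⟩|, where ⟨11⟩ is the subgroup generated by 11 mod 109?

1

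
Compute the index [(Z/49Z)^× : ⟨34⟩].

3

By Lagrange's theorem, ord_49(34) divides φ(49) = φ(7^2) = 7·(7−1) = 42 = 2 · 3 · 7.
Divisors of 42: 1, 2, 3, 6, 7, 14, 21, 42.
Check 34^d mod 49 for each divisor in increasing order:
34^1 ≡ 34 (mod 49)
34^2 ≡ 29 (mod 49)
34^3 ≡ 6 (mod 49)
34^6 ≡ 36 (mod 49)
34^7 ≡ 48 (mod 49)
34^14 ≡ 1 (mod 49) ✓
The order of 34 is 14, so the subgroup it generates has 14 elements.
[(Z/49Z)^× : ⟨34⟩] = 42/14 = 3.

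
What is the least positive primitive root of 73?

5

φ(73) = 73 − 1 = 72 = 2^3 · 3^2.
g is a primitive root iff g^(72/q) ≢ 1 (mod 73) for each prime q ∈ {2, 3}.
g = 2: 2^36 ≡ 1 — hits 1, so not a primitive root.
g = 3: 3^36 ≡ 1 — hits 1, so not a primitive root.
g = 4: 4^36 ≡ 1 — hits 1, so not a primitive root.
g = 5: 5^36 ≡ 72; 5^24 ≡ 8 — none is 1, so 5 is a primitive root.
The smallest primitive root modulo 73 is 5.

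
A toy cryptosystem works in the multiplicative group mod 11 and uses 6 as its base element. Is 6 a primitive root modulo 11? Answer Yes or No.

φ(11) = 11 − 1 = 10 = 2 · 5.
An element g generates (Z/11Z)^× iff g^(10/q) ≢ 1 (mod 11) for each prime q ∈ {2, 5}.
6^5 ≡ 10 (mod 11)  [q = 2: ≢ 1 ✓]
6^2 ≡ 3 (mod 11)  [q = 5: ≢ 1 ✓]
None equal 1, so ord_11(6) = 10: 6 is a primitive root.

Yes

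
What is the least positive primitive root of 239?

7

φ(239) = 239 − 1 = 238 = 2 · 7 · 17.
g is a primitive root iff g^(238/q) ≢ 1 (mod 239) for each prime q ∈ {2, 7, 17}.
g = 2: 2^119 ≡ 1 — hits 1, so not a primitive root.
g = 3: 3^119 ≡ 1 — hits 1, so not a primitive root.
g = 4: 4^119 ≡ 1 — hits 1, so not a primitive root.
g = 5: 5^119 ≡ 1 — hits 1, so not a primitive root.
g = 6: 6^119 ≡ 1 — hits 1, so not a primitive root.
g = 7: 7^119 ≡ 238; 7^34 ≡ 24; 7^14 ≡ 211 — none is 1, so 7 is a primitive root.
The smallest primitive root modulo 239 is 7.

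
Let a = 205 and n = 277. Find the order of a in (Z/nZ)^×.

ord(205) | φ(277) = 277 − 1 = 276 = 2^2 · 3 · 23.
Divisors of 276: 1, 2, 3, 4, 6, 12, 23, 46, 69, 92, 138, 276.
Check 205^d mod 277 for each divisor in increasing order:
205^1 ≡ 205
205^2 ≡ 198
205^3 ≡ 148
205^4 ≡ 147
205^6 ≡ 21
205^12 ≡ 164
205^23 ≡ 242
205^46 ≡ 117
205^69 ≡ 60
205^92 ≡ 116
205^138 ≡ 276
205^276 ≡ 1
The smallest such exponent is 276, so the order of 205 is 276.

276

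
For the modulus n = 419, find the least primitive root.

2

φ(419) = 419 − 1 = 418 = 2 · 11 · 19.
g is a primitive root iff g^(418/q) ≢ 1 (mod 419) for each prime q ∈ {2, 11, 19}.
g = 2: 2^209 ≡ 418; 2^38 ≡ 334; 2^22 ≡ 114 — none is 1, so 2 is a primitive root.
Hence the least primitive root of 419 is 2.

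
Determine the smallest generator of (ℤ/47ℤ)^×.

φ(47) = 47 − 1 = 46 = 2 · 23.
g is a primitive root iff g^(46/q) ≢ 1 (mod 47) for each prime q ∈ {2, 23}.
g = 2: 2^23 ≡ 1 — hits 1, so not a primitive root.
g = 3: 3^23 ≡ 1 — hits 1, so not a primitive root.
g = 4: 4^23 ≡ 1 — hits 1, so not a primitive root.
g = 5: 5^23 ≡ 46; 5^2 ≡ 25 — none is 1, so 5 is a primitive root.
Hence the least primitive root of 47 is 5.

5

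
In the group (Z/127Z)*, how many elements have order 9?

φ(127) = 127 − 1 = 126 = 2 · 3^2 · 7.
(Z/127Z)^× is cyclic (|G| = 126); a cyclic group of order m has exactly φ(d) elements of each order d | m, and none otherwise.
9 = 3^2 divides 126, and φ(9) = 6.

6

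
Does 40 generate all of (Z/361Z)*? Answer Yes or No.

Yes

φ(361) = φ(19^2) = 19·(19−1) = 342 = 2 · 3^2 · 19.
Test 40^(342/q) mod 361 for each prime factor q of 342:
40^171 ≡ 360 (mod 361)  [q = 2: ≢ 1 ✓]
40^114 ≡ 292 (mod 361)  [q = 3: ≢ 1 ✓]
40^18 ≡ 39 (mod 361)  [q = 19: ≢ 1 ✓]
Every test exponent gives a nontrivial residue, hence 40 generates the full group.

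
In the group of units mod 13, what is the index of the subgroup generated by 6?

1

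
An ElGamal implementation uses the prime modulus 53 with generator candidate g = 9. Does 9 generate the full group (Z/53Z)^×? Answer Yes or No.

No

φ(53) = 53 − 1 = 52 = 2^2 · 13.
9 is a primitive root mod 53 iff 9^(φ(53)/q) ≢ 1 for every prime q | φ(53), i.e. q ∈ {2, 13}.
9^26 ≡ 1 (mod 53)  [q = 2: ≡ 1 ✗]
9^4 ≡ 42 (mod 53)  [q = 13: ≢ 1 ✓]
Since 9^26 ≡ 1, the order of 9 divides 26 < 52, so 9 is not a primitive root.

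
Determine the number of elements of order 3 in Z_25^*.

0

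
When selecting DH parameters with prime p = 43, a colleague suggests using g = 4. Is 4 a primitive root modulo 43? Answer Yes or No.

φ(43) = 43 − 1 = 42 = 2 · 3 · 7.
An element g generates (Z/43Z)^× iff g^(42/q) ≢ 1 (mod 43) for each prime q ∈ {2, 3, 7}.
4^21 ≡ 1 (mod 43)  [q = 2: ≡ 1 ✗]
4^14 ≡ 1 (mod 43)  [q = 3: ≡ 1 ✗]
4^6 ≡ 11 (mod 43)  [q = 7: ≢ 1 ✓]
4^21 ≡ 1 shows ord(4) | 21, strictly less than φ(43); not a primitive root.

No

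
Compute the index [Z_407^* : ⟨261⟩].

2

By Lagrange's theorem, ord_407(261) divides φ(407) = φ(11·37) = (11−1)·(37−1) = 10·36 = 360 = 2^3 · 3^2 · 5.
Divisors of 360: 1, 2, 3, 4, 5, 6, 8, 9, 10, 12, 15, 18, 20, 24, 30, 36, 40, 45, 60, 72, 90, 120, 180, 360.
Test each divisor d:
261^1 ≡ 261 (mod 407)
261^2 ≡ 152 (mod 407)
261^3 ≡ 193 (mod 407)
261^4 ≡ 312 (mod 407)
261^5 ≡ 32 (mod 407)
261^6 ≡ 212 (mod 407)
261^8 ≡ 71 (mod 407)
261^9 ≡ 216 (mod 407)
261^10 ≡ 210 (mod 407)
261^12 ≡ 174 (mod 407)
261^15 ≡ 208 (mod 407)
261^18 ≡ 258 (mod 407)
261^20 ≡ 144 (mod 407)
261^24 ≡ 158 (mod 407)
261^30 ≡ 122 (mod 407)
261^36 ≡ 223 (mod 407)
261^40 ≡ 386 (mod 407)
261^45 ≡ 142 (mod 407)
261^60 ≡ 232 (mod 407)
261^72 ≡ 75 (mod 407)
261^90 ≡ 221 (mod 407)
261^120 ≡ 100 (mod 407)
261^180 ≡ 1 (mod 407) ✓
So ord_407(261) = 180, hence |⟨261⟩| = 180.
[(Z/407Z)^× : ⟨261⟩] = 360/180 = 2.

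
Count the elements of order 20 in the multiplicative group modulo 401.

8

φ(401) = 401 − 1 = 400 = 2^4 · 5^2.
Since (Z/401Z)^× is cyclic of order 400, the number of elements of order d is φ(d) when d | 400 and 0 otherwise.
20 = 2^2 · 5 divides 400, and φ(20) = 8.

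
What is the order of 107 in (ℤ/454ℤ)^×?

By Lagrange's theorem, ord_454(107) divides φ(454) = φ(2)·φ(227) = 1·226 = 226 = 2 · 113.
Divisors of 226: 1, 2, 113, 226.
Check 107^d mod 454 for each divisor in increasing order:
107^1 ≡ 107
107^2 ≡ 99
107^113 ≡ 453
107^226 ≡ 1
So ord_454(107) = 226.

226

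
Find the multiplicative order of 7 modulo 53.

Since 7 ∈ (Z/53Z)^×, its order divides φ(53) = 53 − 1 = 52 = 2^2 · 13.
Divisors of 52: 1, 2, 4, 13, 26, 52.
Check 7^d mod 53 for each divisor in increasing order:
7^1 ≡ 7
7^2 ≡ 49
7^4 ≡ 16
7^13 ≡ 52
7^26 ≡ 1
The smallest such exponent is 26, so the order of 7 is 26.

26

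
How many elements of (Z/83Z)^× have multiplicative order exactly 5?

0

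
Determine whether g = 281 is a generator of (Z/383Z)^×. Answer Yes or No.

Yes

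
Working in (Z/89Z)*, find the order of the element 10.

44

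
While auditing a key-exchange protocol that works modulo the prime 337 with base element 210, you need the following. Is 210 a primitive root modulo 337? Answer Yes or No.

No

φ(337) = 337 − 1 = 336 = 2^4 · 3 · 7.
210 is a primitive root mod 337 iff 210^(φ(337)/q) ≢ 1 for every prime q | φ(337), i.e. q ∈ {2, 3, 7}.
210^168 ≡ 336 (mod 337)  [q = 2: ≢ 1 ✓]
210^112 ≡ 1 (mod 337)  [q = 3: ≡ 1 ✗]
210^48 ≡ 64 (mod 337)  [q = 7: ≢ 1 ✓]
The check at q = 3 fails, so 210 generates a proper subgroup.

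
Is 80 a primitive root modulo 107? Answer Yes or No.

Yes

φ(107) = 107 − 1 = 106 = 2 · 53.
80 is a primitive root mod 107 iff 80^(φ(107)/q) ≢ 1 for every prime q | φ(107), i.e. q ∈ {2, 53}.
80^53 ≡ 106 (mod 107)  [q = 2: ≢ 1 ✓]
80^2 ≡ 87 (mod 107)  [q = 53: ≢ 1 ✓]
None equal 1, so ord_107(80) = 106: 80 is a primitive root.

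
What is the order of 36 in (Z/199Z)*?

Since 36 ∈ (Z/199Z)^×, its order divides φ(199) = 199 − 1 = 198 = 2 · 3^2 · 11.
Divisors of 198: 1, 2, 3, 6, 9, 11, 18, 22, 33, 66, 99, 198.
Test each divisor d:
36^1 ≡ 36
36^2 ≡ 102
36^3 ≡ 90
36^6 ≡ 140
36^9 ≡ 63
36^11 ≡ 58
36^18 ≡ 188
36^22 ≡ 180
36^33 ≡ 92
36^66 ≡ 106
36^99 ≡ 1
Therefore the multiplicative order of 36 modulo 199 is 99.

99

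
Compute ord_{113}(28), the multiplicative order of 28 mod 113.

7

By Lagrange's theorem, ord_113(28) divides φ(113) = 113 − 1 = 112 = 2^4 · 7.
Divisors of 112: 1, 2, 4, 7, 8, 14, 16, 28, 56, 112.
Test each divisor d:
28^1 ≡ 28 (mod 113)
28^2 ≡ 106 (mod 113)
28^4 ≡ 49 (mod 113)
28^7 ≡ 1 (mod 113) ✓
So ord_113(28) = 7.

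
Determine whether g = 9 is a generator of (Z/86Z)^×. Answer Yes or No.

φ(86) = φ(2)·φ(43) = 1·42 = 42 = 2 · 3 · 7.
An element g generates (Z/86Z)^× iff g^(42/q) ≢ 1 (mod 86) for each prime q ∈ {2, 3, 7}.
9^21 ≡ 1 (mod 86)  [q = 2: ≡ 1 ✗]
9^14 ≡ 49 (mod 86)  [q = 3: ≢ 1 ✓]
9^6 ≡ 47 (mod 86)  [q = 7: ≢ 1 ✓]
9^21 ≡ 1 shows ord(9) | 21, strictly less than φ(86); not a primitive root.

No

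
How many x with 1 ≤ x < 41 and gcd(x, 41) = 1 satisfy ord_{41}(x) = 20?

8

φ(41) = 41 − 1 = 40 = 2^3 · 5.
Since (Z/41Z)^× is cyclic of order 40, the number of elements of order d is φ(d) when d | 40 and 0 otherwise.
20 = 2^2 · 5 divides 40, and φ(20) = 8.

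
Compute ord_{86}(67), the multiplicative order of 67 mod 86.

21

ord(67) | φ(86) = φ(2)·φ(43) = 1·42 = 42 = 2 · 3 · 7.
Divisors of 42: 1, 2, 3, 6, 7, 14, 21, 42.
Check 67^d mod 86 for each divisor in increasing order:
67^1 ≡ 67 (mod 86)
67^2 ≡ 17 (mod 86)
67^3 ≡ 21 (mod 86)
67^6 ≡ 11 (mod 86)
67^7 ≡ 49 (mod 86)
67^14 ≡ 79 (mod 86)
67^21 ≡ 1 (mod 86) ✓
Hence ord(67) = 21.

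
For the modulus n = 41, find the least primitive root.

φ(41) = 41 − 1 = 40 = 2^3 · 5.
Test candidates g = 2, 3, … against the prime factors q ∈ {2, 5} of φ(41): g is a generator iff g^(40/q) ≢ 1 for every such q.
g = 2: 2^20 ≡ 1 — hits 1, so not a primitive root.
g = 3: 3^20 ≡ 40; 3^8 ≡ 1 — hits 1, so not a primitive root.
g = 4: 4^20 ≡ 1 — hits 1, so not a primitive root.
g = 5: 5^20 ≡ 1 — hits 1, so not a primitive root.
g = 6: 6^20 ≡ 40; 6^8 ≡ 10 — none is 1, so 6 is a primitive root.
So 6 is the smallest generator of (Z/41Z)^×.

6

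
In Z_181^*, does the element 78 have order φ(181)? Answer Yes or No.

φ(181) = 181 − 1 = 180 = 2^2 · 3^2 · 5.
78 is a primitive root mod 181 iff 78^(φ(181)/q) ≢ 1 for every prime q | φ(181), i.e. q ∈ {2, 3, 5}.
78^90 ≡ 180 (mod 181)  [q = 2: ≢ 1 ✓]
78^60 ≡ 132 (mod 181)  [q = 3: ≢ 1 ✓]
78^36 ≡ 59 (mod 181)  [q = 5: ≢ 1 ✓]
Every test exponent gives a nontrivial residue, hence 78 generates the full group.

Yes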